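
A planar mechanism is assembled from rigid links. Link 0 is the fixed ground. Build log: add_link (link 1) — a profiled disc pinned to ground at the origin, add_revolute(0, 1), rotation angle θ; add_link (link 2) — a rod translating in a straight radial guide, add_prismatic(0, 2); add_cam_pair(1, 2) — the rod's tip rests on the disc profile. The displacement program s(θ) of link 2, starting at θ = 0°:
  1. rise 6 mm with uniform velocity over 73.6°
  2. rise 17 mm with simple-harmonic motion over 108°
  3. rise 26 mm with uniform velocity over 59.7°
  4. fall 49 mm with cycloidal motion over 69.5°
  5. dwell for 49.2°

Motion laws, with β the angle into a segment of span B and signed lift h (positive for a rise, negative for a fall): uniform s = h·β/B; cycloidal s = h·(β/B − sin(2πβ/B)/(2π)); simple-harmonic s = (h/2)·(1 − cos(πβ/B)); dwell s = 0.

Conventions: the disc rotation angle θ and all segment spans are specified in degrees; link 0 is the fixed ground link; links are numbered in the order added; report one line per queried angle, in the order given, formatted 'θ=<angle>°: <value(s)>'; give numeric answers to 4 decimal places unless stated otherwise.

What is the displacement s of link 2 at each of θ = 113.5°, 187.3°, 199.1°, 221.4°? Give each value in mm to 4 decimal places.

seg 1 [0°–73.6°] uniform, h=6: full span → s += 6 → s = 6.0000
seg 2 [73.6°–181.6°] simple-harmonic, h=17: θ=113.5° here. β=39.9, B=108. 17/2·(1 − cos(π·0.3694)) = 5.1106 → s = 11.1106
seg 2 [73.6°–181.6°] simple-harmonic, h=17: full span → s += 17 → s = 23.0000
seg 3 [181.6°–241.3°] uniform, h=26: θ=187.3° here. β=5.7, B=59.7. 26·5.7/59.7 = 2.4824 → s = 25.4824
seg 3 [181.6°–241.3°] uniform, h=26: θ=199.1° here. β=17.5, B=59.7. 26·17.5/59.7 = 7.6214 → s = 30.6214
seg 3 [181.6°–241.3°] uniform, h=26: θ=221.4° here. β=39.8, B=59.7. 26·39.8/59.7 = 17.3333 → s = 40.3333

θ=113.5°: 11.1106
θ=187.3°: 25.4824
θ=199.1°: 30.6214
θ=221.4°: 40.3333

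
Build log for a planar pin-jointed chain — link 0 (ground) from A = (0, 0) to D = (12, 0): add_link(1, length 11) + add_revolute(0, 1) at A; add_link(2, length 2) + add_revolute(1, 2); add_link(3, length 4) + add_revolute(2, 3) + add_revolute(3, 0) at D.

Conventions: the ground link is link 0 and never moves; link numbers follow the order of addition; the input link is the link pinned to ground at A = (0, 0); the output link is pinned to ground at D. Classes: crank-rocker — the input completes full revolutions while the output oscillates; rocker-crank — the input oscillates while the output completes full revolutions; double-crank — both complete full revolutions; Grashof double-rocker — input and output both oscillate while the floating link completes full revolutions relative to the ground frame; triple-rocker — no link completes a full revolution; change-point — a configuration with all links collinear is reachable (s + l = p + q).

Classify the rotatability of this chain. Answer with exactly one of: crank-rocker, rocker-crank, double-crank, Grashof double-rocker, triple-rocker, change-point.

lengths: ground=12, input=11, coupler=2, output=4
sorted: s=2 (shortest), l=12 (longest), p+q=15
s + l = 14 vs p + q = 15
s + l < p + q (Grashof) with shortest = coupler link → Grashof double-rocker

Grashof double-rocker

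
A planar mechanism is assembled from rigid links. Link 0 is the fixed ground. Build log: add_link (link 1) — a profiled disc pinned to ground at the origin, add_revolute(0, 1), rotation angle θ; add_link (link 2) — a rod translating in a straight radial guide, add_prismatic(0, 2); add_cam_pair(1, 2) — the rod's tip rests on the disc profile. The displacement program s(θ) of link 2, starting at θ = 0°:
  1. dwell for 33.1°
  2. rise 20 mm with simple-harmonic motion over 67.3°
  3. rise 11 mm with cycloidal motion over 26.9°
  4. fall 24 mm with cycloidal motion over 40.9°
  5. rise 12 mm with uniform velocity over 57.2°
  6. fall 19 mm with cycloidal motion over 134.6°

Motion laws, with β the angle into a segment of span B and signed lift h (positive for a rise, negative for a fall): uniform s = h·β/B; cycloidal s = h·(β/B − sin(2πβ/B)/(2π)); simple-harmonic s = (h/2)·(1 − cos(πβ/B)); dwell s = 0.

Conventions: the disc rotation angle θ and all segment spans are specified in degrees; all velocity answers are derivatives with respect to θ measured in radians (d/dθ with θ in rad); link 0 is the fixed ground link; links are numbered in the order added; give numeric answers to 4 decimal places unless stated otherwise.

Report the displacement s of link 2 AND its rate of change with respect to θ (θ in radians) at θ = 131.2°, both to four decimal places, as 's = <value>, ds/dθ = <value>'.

seg 1 [0°–33.1°] dwell: s stays 0.0000
seg 2 [33.1°–100.4°] simple-harmonic, h=20: full span → s += 20 → s = 20.0000
seg 3 [100.4°–127.3°] cycloidal, h=11: full span → s += 11 → s = 31.0000
seg 4 [127.3°–168.2°] cycloidal, h=-24: θ=131.2° here. β=3.9, B=40.9. -24·(0.0954 − sin(2π·0.0954)/(2π)) = -0.1345 → s = 30.8655
velocity in seg [127.3°–168.2°] (cycloidal), θ in radians: β = 3.9° = 0.0681 rad, B = 40.9° = 0.7138 rad; ds/dθ = (h/B)(1 − cos(2πβ/B)) = ((-24)/0.7138)(1 − cos(2π·0.0954)) = -5.855888 mm/rad

s = 30.8655, ds/dθ = -5.8559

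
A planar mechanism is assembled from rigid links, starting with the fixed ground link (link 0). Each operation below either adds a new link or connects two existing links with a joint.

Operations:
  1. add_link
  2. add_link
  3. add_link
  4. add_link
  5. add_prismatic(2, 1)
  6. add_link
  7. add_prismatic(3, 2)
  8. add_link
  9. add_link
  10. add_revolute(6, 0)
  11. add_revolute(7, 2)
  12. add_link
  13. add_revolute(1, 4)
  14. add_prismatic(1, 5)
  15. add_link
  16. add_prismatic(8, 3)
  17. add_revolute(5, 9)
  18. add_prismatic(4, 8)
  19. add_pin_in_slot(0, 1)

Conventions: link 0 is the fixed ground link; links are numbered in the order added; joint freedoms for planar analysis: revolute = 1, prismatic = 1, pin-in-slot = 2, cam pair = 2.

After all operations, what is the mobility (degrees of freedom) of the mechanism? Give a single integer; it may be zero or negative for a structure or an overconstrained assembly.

ground; <1,0,0>
#1 <2,0,0>
#2 <3,0,0>
#3 <4,0,0>
#4 <5,0,0>
P:2↔1 J1 <5,1,0>
#5 <6,1,0>
P:3↔2 J1 <6,2,0>
#6 <7,2,0>
#7 <8,2,0>
R:6↔0 J1 <8,3,0>
R:7↔2 J1 <8,4,0>
#8 <9,4,0>
R:1↔4 J1 <9,5,0>
P:1↔5 J1 <9,6,0>
#9 <10,6,0>
P:8↔3 J1 <10,7,0>
R:5↔9 J1 <10,8,0>
P:4↔8 J1 <10,9,0>
PS:0↔1 J2 <10,9,1>
3×9 − 2×9 − 1×1 = 8

M = 8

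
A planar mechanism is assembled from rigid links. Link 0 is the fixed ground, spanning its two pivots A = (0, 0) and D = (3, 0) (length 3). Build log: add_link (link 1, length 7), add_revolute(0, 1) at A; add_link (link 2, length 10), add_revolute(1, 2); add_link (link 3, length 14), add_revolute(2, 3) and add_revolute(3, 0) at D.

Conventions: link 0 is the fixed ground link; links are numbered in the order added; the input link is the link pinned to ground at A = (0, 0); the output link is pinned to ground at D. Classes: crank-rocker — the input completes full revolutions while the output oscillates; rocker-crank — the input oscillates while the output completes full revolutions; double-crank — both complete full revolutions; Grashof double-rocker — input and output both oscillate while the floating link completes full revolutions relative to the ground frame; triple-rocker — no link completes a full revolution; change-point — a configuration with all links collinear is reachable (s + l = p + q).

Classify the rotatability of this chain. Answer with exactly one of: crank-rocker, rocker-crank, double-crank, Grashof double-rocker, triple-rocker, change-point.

lengths: ground=3, input=7, coupler=10, output=14
sorted: s=3 (shortest), l=14 (longest), p+q=17
s + l = 17 vs p + q = 17
s + l = p + q → change-point (collinear configuration reachable)

change-point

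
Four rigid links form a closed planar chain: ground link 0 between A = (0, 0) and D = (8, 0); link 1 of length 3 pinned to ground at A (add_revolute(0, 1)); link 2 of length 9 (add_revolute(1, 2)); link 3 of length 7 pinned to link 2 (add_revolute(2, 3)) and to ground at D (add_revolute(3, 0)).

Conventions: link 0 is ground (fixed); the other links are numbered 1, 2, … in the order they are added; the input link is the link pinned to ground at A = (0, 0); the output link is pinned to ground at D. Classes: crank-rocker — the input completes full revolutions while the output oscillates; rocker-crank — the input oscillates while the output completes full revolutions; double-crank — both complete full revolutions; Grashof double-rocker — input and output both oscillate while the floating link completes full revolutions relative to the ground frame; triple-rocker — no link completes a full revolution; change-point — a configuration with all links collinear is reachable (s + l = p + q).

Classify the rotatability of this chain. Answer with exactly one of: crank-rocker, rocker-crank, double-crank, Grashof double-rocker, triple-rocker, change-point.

lengths: ground=8, input=3, coupler=9, output=7
sorted: s=3 (shortest), l=9 (longest), p+q=15
s + l = 12 vs p + q = 15
s + l < p + q (Grashof) with shortest = input link → crank-rocker

crank-rocker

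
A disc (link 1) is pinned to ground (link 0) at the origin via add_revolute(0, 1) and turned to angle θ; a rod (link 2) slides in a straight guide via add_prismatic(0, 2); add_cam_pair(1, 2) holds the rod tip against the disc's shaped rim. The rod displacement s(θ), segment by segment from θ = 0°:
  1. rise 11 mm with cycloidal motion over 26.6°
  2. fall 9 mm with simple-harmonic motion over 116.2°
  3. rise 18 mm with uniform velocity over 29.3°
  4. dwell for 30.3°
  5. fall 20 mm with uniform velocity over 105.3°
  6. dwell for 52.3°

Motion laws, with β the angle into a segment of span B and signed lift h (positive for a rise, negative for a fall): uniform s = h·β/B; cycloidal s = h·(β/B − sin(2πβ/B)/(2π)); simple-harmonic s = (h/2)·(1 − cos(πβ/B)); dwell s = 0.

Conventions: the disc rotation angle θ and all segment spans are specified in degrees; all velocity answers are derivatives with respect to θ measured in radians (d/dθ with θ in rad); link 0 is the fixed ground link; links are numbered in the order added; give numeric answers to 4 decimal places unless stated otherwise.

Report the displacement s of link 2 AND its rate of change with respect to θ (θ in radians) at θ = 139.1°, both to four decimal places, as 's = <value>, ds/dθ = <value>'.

segment 1 (0° to 26.6°, cycloidal, h = 11) is passed completely: s = 0.0000 + (11) = 11.0000
θ = 139.1° falls in segment 2 (26.6° to 142.8°, simple-harmonic, h = -9): β = 139.1 − 26.6 = 112.5°, B = 116.2°; Δs = -9/2·(1 − cos(π·0.9682)) = -8.9775; s = 11.0000 − 8.9775 = 2.0225
velocity in seg [26.6°–142.8°] (simple-harmonic), θ in radians: β = 112.5° = 1.9635 rad, B = 116.2° = 2.0281 rad; ds/dθ = (πh/(2B)) sin(πβ/B) = (π·(-9)/(2·2.0281)) sin(π·0.9682) = -0.696145 mm/rad

s = 2.0225, ds/dθ = -0.6961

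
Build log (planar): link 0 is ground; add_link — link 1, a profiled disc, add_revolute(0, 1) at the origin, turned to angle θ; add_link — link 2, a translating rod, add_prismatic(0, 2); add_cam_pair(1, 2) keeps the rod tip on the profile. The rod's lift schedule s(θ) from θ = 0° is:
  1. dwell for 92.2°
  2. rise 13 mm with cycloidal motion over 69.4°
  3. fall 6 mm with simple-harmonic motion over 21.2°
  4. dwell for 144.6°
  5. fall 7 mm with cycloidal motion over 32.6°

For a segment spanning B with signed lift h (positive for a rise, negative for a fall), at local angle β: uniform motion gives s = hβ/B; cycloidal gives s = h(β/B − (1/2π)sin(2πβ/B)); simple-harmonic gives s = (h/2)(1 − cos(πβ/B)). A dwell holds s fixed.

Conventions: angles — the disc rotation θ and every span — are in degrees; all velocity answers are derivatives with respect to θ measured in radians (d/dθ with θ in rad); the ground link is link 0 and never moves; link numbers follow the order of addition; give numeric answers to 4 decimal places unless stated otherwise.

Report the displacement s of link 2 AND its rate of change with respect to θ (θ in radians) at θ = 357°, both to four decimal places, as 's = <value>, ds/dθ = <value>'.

seg 1 [0°–92.2°] dwell: s stays 0.0000
seg 2 [92.2°–161.6°] cycloidal, h=13: full span → s += 13 → s = 13.0000
seg 3 [161.6°–182.8°] simple-harmonic, h=-6: full span → s += -6 → s = 7.0000
seg 4 [182.8°–327.4°] dwell: s stays 7.0000
seg 5 [327.4°–360°] cycloidal, h=-7: θ=357° here. β=29.6, B=32.6. -7·(0.9080 − sin(2π·0.9080)/(2π)) = -6.9647 → s = 0.0353
velocity in seg [327.4°–360°] (cycloidal), θ in radians: β = 29.6° = 0.5166 rad, B = 32.6° = 0.5690 rad; ds/dθ = (h/B)(1 − cos(2πβ/B)) = ((-7)/0.5690)(1 − cos(2π·0.9080)) = -1.999893 mm/rad

s = 0.0353, ds/dθ = -1.9999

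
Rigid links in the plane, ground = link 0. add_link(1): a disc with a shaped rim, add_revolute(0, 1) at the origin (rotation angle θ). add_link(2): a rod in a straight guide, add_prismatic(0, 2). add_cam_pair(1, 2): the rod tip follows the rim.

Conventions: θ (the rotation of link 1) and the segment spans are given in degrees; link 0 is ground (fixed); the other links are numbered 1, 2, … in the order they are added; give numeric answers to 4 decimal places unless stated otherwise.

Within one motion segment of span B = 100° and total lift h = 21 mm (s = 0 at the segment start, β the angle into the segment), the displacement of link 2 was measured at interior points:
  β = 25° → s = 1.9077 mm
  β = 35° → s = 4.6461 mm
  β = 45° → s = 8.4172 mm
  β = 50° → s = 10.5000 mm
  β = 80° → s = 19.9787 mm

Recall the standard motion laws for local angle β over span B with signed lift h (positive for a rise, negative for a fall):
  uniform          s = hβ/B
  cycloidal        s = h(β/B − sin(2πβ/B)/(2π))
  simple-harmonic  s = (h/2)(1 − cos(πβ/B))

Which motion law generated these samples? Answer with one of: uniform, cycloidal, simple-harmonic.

candidates at β/B = r: uniform s = h·r (linear in β); cycloidal s = h·(r − sin(2πr)/(2π)); simple-harmonic s = (h/2)(1 − cos(πr))
β=25°: printed 1.9077 | uniform 5.2500, cycloidal 1.9077, simple-harmonic 3.0754
β=35°: printed 4.6461 | uniform 7.3500, cycloidal 4.6461, simple-harmonic 5.7331
β=45°: printed 8.4172 | uniform 9.4500, cycloidal 8.4172, simple-harmonic 8.8574
β=50°: printed 10.5000 | uniform 10.5000, cycloidal 10.5000, simple-harmonic 10.5000
β=80°: printed 19.9787 | uniform 16.8000, cycloidal 19.9787, simple-harmonic 18.9947
only one law matches every sample → cycloidal

cycloidal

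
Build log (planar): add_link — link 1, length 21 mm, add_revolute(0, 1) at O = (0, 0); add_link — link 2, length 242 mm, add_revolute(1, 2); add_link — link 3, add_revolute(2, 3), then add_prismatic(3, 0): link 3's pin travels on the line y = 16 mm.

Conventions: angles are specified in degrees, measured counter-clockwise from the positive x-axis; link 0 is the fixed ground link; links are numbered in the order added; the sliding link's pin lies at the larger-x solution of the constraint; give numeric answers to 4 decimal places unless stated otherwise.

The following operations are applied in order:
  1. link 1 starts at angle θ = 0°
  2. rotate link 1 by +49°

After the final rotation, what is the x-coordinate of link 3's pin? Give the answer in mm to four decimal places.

geometry: r = 21 mm, L = 242 mm, e = 16 mm; θ starts at 0°
rotate link 1 by +49°: θ ← 0° +49° = 49°
crank pin P = (r cos θ, r sin θ) = (13.777240, 15.848901)
h = r sin θ − e = 15.848901 − 16 = -0.151099
x = r cos θ + √(L² − h²) = 13.777240 + 241.999953 = 255.777192

255.7772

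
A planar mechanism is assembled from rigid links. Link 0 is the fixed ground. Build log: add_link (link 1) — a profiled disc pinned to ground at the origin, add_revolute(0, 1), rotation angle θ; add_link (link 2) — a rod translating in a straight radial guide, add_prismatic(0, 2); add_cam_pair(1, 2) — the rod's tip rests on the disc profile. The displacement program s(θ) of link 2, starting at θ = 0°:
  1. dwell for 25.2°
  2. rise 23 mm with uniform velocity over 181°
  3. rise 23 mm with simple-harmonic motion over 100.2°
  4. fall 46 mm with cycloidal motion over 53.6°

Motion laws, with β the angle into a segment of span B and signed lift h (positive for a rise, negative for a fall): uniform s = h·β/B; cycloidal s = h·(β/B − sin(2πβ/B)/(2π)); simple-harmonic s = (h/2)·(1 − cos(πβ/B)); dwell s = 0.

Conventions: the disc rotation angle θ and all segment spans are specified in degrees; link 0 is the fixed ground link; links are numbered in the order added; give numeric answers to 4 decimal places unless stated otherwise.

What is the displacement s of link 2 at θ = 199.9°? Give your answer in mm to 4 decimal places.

seg 1 [0°–25.2°] dwell: s stays 0.0000
seg 2 [25.2°–206.2°] uniform, h=23: θ=199.9° here. β=174.7, B=181. 23·174.7/181 = 22.1994 → s = 22.1994

22.1994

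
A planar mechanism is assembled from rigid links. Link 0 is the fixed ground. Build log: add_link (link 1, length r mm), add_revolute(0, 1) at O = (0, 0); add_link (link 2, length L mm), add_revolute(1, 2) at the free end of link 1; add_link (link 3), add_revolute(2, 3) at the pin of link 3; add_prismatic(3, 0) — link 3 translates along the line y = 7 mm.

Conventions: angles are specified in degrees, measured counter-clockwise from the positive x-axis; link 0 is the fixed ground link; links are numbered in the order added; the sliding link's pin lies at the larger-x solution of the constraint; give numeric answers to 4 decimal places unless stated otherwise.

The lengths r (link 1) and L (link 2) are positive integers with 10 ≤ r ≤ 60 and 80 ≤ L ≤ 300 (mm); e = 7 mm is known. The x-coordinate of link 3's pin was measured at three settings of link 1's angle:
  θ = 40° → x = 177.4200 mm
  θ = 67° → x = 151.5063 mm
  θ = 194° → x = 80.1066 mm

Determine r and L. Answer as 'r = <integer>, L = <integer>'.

constraint per measurement: (x − r cos θ)² + (r sin θ − e)² = L²
subtracting the θ₁ and θ₂ equations cancels the r² and L² terms:
r = (x₁² − x₂²) / (2[(x₁cos θ₁ + e sin θ₁) − (x₂cos θ₂ + e sin θ₂)]) = 56.9999 → r = 57
L² = (x₁ − r cos θ₁)² + (r sin θ₁ − e)² = 18768.9889 → L = 137.0000 → L = 137
check at θ₃=194°: x = 80.1066 (printed 80.1066) ✓

r = 57, L = 137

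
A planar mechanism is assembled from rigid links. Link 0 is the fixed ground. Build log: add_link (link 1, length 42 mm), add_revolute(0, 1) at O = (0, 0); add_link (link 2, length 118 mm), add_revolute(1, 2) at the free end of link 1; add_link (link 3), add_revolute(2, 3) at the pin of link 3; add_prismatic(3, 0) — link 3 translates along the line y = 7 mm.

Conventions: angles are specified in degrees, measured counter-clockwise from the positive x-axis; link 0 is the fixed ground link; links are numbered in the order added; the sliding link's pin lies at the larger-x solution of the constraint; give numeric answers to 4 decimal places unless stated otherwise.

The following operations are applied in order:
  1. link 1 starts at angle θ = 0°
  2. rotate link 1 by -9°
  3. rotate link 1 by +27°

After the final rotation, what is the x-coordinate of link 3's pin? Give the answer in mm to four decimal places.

geometry: r = 42 mm, L = 118 mm, e = 7 mm; θ starts at 0°
rotate link 1 by -9°: θ ← 0° -9° = -9°
rotate link 1 by +27°: θ ← -9° +27° = 18°
crank pin P = (r cos θ, r sin θ) = (39.944374, 12.978714)
h = r sin θ − e = 12.978714 − 7 = 5.978714
x = r cos θ + √(L² − h²) = 39.944374 + 117.848441 = 157.792814

157.7928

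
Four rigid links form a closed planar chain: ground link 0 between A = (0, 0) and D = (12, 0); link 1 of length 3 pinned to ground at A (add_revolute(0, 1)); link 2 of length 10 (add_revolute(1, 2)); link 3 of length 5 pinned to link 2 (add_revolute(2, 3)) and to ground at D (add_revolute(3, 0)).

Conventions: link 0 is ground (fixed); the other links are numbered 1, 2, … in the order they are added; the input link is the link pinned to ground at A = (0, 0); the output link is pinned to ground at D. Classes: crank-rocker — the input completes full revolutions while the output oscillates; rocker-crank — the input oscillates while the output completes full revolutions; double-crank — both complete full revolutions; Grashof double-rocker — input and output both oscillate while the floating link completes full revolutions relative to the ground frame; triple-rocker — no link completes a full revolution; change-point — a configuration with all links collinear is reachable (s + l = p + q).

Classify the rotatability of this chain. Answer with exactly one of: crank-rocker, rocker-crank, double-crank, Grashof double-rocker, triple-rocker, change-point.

lengths: ground=12, input=3, coupler=10, output=5
sorted: s=3 (shortest), l=12 (longest), p+q=15
s + l = 15 vs p + q = 15
s + l = p + q → change-point (collinear configuration reachable)

change-point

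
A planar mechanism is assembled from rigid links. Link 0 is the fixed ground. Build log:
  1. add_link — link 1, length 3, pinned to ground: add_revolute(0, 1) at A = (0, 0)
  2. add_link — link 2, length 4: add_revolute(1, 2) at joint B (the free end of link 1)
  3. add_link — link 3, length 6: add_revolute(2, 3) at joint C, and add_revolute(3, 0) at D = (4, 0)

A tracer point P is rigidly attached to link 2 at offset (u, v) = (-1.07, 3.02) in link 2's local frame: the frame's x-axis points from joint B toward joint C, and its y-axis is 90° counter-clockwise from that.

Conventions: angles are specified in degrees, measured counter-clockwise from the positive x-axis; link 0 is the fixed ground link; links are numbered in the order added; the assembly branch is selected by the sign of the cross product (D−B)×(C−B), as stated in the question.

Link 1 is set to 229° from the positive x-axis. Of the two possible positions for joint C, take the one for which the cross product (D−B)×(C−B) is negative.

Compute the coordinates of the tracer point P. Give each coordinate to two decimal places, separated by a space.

A=(0,0), D=(4.00,0)
B = A + 3.00·(cos229°, sin229°) = (-1.9682, -2.2641)
|BD| = 6.3832
circle(B,4.00) ∩ circle(D,6.00): a=1.6250, h=3.6550
  candidates: C₊=(-1.7453,1.7297) cross=23.331; C₋=(0.8476,-5.1051) cross=-23.331
  branch - wants cross < 0 → take C=(0.8476,-5.1051) (cross=-23.331)
ex = (C−B)/|BC| = (0.7039,-0.7103); ey = (0.7103,0.7039)
P = B + -1.07·ex + 3.02·ey = (-0.5764,0.6218)

-0.58 0.62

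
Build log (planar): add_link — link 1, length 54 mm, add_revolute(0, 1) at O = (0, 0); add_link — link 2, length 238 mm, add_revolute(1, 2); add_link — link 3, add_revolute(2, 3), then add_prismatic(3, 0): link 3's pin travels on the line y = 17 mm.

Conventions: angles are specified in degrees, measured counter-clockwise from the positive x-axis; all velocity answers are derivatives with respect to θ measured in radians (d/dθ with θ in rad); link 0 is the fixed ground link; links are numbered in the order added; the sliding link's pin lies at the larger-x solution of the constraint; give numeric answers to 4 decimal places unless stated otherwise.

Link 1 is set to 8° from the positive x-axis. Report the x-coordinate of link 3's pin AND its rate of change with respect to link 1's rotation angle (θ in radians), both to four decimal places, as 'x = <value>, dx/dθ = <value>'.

geometry: r = 54 mm, L = 238 mm, e = 17 mm
crank pin P = (r cos θ, r sin θ) = (53.474476, 7.515347)
h = r sin θ − e = 7.515347 − 17 = -9.484653
x = r cos θ + √(L² − h²) = 53.474476 + 237.810936 = 291.285412
dx/dθ = −r sin θ − h·r cos θ/√(L² − h²) (θ in radians; h = -9.484653) = -5.382616

x = 291.2854, dx/dθ = -5.3826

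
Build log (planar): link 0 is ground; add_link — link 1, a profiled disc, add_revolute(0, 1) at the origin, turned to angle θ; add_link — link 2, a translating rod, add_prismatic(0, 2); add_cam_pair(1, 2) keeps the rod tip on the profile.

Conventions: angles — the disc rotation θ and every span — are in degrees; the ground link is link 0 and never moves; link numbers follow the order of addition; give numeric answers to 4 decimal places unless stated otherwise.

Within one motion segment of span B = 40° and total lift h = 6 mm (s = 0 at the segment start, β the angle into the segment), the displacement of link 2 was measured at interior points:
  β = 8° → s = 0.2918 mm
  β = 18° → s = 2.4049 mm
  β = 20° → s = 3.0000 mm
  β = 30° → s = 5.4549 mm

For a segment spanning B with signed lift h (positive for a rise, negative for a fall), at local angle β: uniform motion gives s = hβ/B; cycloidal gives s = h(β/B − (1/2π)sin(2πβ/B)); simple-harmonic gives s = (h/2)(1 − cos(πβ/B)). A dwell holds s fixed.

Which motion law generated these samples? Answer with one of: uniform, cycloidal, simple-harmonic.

candidates at β/B = r: uniform s = h·r (linear in β); cycloidal s = h·(r − sin(2πr)/(2π)); simple-harmonic s = (h/2)(1 − cos(πr))
β=8°: printed 0.2918 | uniform 1.2000, cycloidal 0.2918, simple-harmonic 0.5729
β=18°: printed 2.4049 | uniform 2.7000, cycloidal 2.4049, simple-harmonic 2.5307
β=20°: printed 3.0000 | uniform 3.0000, cycloidal 3.0000, simple-harmonic 3.0000
β=30°: printed 5.4549 | uniform 4.5000, cycloidal 5.4549, simple-harmonic 5.1213
only one law matches every sample → cycloidal

cycloidal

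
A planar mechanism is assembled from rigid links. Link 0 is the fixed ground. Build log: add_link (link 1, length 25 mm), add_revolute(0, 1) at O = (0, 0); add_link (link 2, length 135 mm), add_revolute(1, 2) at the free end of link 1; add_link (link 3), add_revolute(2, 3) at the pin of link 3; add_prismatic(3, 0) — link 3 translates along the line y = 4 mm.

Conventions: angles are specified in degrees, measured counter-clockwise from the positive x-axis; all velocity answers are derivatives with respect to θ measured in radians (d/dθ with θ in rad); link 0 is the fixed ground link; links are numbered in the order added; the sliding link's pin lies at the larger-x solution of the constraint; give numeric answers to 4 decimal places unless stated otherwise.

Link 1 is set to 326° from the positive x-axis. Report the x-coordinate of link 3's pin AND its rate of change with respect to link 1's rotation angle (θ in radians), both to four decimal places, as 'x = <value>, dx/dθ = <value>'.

geometry: r = 25 mm, L = 135 mm, e = 4 mm
crank pin P = (r cos θ, r sin θ) = (20.725939, -13.979823)
h = r sin θ − e = -13.979823 − 4 = -17.979823
x = r cos θ + √(L² − h²) = 20.725939 + 133.797332 = 154.523271
dx/dθ = −r sin θ − h·r cos θ/√(L² − h²) (θ in radians; h = -17.979823) = 16.764996

x = 154.5233, dx/dθ = 16.7650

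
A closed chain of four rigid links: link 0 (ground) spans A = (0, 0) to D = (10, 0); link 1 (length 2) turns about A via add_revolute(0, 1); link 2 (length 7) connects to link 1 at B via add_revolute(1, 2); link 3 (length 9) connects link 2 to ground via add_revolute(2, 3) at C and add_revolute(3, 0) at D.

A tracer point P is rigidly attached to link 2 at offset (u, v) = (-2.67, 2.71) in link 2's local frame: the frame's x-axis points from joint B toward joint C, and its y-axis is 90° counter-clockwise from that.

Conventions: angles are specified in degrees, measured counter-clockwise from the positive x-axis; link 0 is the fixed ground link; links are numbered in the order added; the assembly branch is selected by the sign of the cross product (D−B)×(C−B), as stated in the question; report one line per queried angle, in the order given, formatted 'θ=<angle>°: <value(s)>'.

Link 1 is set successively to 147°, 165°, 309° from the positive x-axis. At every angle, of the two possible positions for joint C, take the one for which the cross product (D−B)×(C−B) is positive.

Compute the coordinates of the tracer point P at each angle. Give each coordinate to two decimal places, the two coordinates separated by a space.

A=(0,0), D=(10.00,0)
θ=147°: B = A + 2.00·(cos147°, sin147°) = (-1.6773, 1.0893)
θ=147°: |BD| = 11.7280
θ=147°: circle(B,7.00) ∩ circle(D,9.00): a=4.4998, h=5.3621
θ=147°:   candidates: C₊=(3.3010,6.0103) cross=62.887; C₋=(2.3050,-4.6676) cross=-62.887
θ=147°:   branch + wants cross > 0 → take C=(3.3010,6.0103) (cross=62.887)
θ=147°: ex = (C−B)/|BC| = (0.7112,0.7030); ey = (-0.7030,0.7112)
θ=147°: P = B + -2.67·ex + 2.71·ey = (-5.4813,1.1396)
θ=165°: B = A + 2.00·(cos165°, sin165°) = (-1.9319, 0.5176)
θ=165°: |BD| = 11.9431
θ=165°: circle(B,7.00) ∩ circle(D,9.00): a=4.6318, h=5.2484
θ=165°:   candidates: C₊=(2.9231,5.5604) cross=62.682; C₋=(2.4682,-4.9266) cross=-62.682
θ=165°:   branch + wants cross > 0 → take C=(2.9231,5.5604) (cross=62.682)
θ=165°: ex = (C−B)/|BC| = (0.6936,0.7204); ey = (-0.7204,0.6936)
θ=165°: P = B + -2.67·ex + 2.71·ey = (-5.7359,0.4738)
θ=309°: B = A + 2.00·(cos309°, sin309°) = (1.2586, -1.5543)
θ=309°: |BD| = 8.8785
θ=309°: circle(B,7.00) ∩ circle(D,9.00): a=2.6371, h=6.4843
θ=309°:   candidates: C₊=(2.7199,5.2915) cross=57.570; C₋=(4.9902,-7.4768) cross=-57.570
θ=309°:   branch + wants cross > 0 → take C=(2.7199,5.2915) (cross=57.570)
θ=309°: ex = (C−B)/|BC| = (0.2087,0.9780); ey = (-0.9780,0.2087)
θ=309°: P = B + -2.67·ex + 2.71·ey = (-1.9490,-3.5998)

θ=147°: -5.48 1.14
θ=165°: -5.74 0.47
θ=309°: -1.95 -3.60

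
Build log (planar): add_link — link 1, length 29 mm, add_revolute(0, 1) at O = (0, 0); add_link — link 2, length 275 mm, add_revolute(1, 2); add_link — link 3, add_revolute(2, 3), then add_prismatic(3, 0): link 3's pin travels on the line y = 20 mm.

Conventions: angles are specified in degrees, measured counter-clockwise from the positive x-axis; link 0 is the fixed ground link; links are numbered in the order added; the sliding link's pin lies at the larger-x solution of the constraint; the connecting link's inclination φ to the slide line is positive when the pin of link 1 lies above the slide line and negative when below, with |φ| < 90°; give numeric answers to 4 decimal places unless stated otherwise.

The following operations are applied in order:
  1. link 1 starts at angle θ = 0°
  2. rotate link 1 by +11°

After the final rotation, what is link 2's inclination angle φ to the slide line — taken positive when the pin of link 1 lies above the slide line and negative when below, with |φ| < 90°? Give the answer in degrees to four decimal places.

geometry: r = 29 mm, L = 275 mm, e = 20 mm; θ starts at 0°
rotate link 1 by +11°: θ ← 0° +11° = 11°
h = r sin θ − e = 5.533461 − 20 = -14.466539
sin φ = h / L = -14.466539 / 275 = -0.05260560
φ = arcsin(-0.05260560) = -3.015471°

-3.0155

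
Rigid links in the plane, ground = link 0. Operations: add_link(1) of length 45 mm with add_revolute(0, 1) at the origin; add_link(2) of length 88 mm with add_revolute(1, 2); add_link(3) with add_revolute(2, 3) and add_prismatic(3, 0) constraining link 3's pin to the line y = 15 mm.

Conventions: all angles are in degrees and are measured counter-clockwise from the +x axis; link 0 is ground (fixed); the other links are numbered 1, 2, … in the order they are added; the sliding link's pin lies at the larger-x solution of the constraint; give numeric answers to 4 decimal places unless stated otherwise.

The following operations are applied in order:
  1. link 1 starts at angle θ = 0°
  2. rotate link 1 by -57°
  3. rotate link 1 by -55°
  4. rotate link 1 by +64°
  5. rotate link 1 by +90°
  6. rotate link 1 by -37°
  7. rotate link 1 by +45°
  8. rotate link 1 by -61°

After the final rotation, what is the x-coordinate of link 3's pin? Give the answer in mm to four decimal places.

geometry: r = 45 mm, L = 88 mm, e = 15 mm; θ starts at 0°
rotate link 1 by -57°: θ ← 0° -57° = -57°
rotate link 1 by -55°: θ ← -57° -55° = -112°
rotate link 1 by +64°: θ ← -112° +64° = -48°
rotate link 1 by +90°: θ ← -48° +90° = 42°
rotate link 1 by -37°: θ ← 42° -37° = 5°
rotate link 1 by +45°: θ ← 5° +45° = 50°
rotate link 1 by -61°: θ ← 50° -61° = -11°
crank pin P = (r cos θ, r sin θ) = (44.173223, -8.586405)
h = r sin θ − e = -8.586405 − 15 = -23.586405
x = r cos θ + √(L² − h²) = 44.173223 + 84.780195 = 128.953419

128.9534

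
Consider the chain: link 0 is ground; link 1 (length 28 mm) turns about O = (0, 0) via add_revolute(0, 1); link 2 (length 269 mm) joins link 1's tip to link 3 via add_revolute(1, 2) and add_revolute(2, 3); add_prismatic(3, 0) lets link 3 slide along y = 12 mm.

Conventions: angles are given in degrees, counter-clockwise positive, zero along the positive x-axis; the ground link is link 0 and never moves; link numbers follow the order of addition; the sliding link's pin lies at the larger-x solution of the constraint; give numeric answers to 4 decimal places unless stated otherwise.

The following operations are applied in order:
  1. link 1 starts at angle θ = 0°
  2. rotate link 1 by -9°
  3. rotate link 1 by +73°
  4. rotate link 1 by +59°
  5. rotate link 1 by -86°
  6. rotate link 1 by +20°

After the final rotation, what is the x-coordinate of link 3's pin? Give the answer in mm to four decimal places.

geometry: r = 28 mm, L = 269 mm, e = 12 mm; θ starts at 0°
rotate link 1 by -9°: θ ← 0° -9° = -9°
rotate link 1 by +73°: θ ← -9° +73° = 64°
rotate link 1 by +59°: θ ← 64° +59° = 123°
rotate link 1 by -86°: θ ← 123° -86° = 37°
rotate link 1 by +20°: θ ← 37° +20° = 57°
crank pin P = (r cos θ, r sin θ) = (15.249893, 23.482776)
h = r sin θ − e = 23.482776 − 12 = 11.482776
x = r cos θ + √(L² − h²) = 15.249893 + 268.754806 = 284.004699

284.0047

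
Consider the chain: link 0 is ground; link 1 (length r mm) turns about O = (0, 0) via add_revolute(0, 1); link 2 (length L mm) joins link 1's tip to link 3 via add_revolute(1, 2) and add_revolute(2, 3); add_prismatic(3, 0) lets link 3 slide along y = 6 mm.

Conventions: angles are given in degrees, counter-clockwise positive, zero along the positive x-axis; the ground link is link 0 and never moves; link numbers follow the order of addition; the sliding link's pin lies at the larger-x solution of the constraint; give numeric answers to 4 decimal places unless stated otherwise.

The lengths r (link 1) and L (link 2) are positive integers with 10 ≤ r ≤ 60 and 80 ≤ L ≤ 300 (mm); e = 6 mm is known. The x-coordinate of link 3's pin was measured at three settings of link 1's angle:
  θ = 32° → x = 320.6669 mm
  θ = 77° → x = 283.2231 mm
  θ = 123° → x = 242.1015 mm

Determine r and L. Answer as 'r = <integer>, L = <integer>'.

constraint per measurement: (x − r cos θ)² + (r sin θ − e)² = L²
subtracting the θ₁ and θ₂ equations cancels the r² and L² terms:
r = (x₁² − x₂²) / (2[(x₁cos θ₁ + e sin θ₁) − (x₂cos θ₂ + e sin θ₂)]) = 55.0000 → r = 55
L² = (x₁ − r cos θ₁)² + (r sin θ₁ − e)² = 75625.0091 → L = 275.0000 → L = 275
check at θ₃=123°: x = 242.1015 (printed 242.1015) ✓

r = 55, L = 275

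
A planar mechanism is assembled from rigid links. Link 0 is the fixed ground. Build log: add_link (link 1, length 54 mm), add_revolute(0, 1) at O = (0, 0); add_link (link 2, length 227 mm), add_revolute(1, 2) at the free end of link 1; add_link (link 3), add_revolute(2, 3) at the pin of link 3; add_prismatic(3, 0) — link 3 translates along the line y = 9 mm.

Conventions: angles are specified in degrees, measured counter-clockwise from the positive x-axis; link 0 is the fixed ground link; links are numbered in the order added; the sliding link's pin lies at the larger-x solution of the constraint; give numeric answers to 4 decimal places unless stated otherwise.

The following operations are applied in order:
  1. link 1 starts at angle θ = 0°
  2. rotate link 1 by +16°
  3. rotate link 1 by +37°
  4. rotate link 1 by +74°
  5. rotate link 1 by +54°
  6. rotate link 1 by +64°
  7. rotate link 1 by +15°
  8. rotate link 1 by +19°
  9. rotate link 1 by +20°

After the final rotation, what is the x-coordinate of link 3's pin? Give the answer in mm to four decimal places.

geometry: r = 54 mm, L = 227 mm, e = 9 mm; θ starts at 0°
rotate link 1 by +16°: θ ← 0° +16° = 16°
rotate link 1 by +37°: θ ← 16° +37° = 53°
rotate link 1 by +74°: θ ← 53° +74° = 127°
rotate link 1 by +54°: θ ← 127° +54° = 181°
rotate link 1 by +64°: θ ← 181° +64° = 245°
rotate link 1 by +15°: θ ← 245° +15° = 260°
rotate link 1 by +19°: θ ← 260° +19° = 279°
rotate link 1 by +20°: θ ← 279° +20° = 299°
crank pin P = (r cos θ, r sin θ) = (26.179719, -47.229464)
h = r sin θ − e = -47.229464 − 9 = -56.229464
x = r cos θ + √(L² − h²) = 26.179719 + 219.925550 = 246.105269

246.1053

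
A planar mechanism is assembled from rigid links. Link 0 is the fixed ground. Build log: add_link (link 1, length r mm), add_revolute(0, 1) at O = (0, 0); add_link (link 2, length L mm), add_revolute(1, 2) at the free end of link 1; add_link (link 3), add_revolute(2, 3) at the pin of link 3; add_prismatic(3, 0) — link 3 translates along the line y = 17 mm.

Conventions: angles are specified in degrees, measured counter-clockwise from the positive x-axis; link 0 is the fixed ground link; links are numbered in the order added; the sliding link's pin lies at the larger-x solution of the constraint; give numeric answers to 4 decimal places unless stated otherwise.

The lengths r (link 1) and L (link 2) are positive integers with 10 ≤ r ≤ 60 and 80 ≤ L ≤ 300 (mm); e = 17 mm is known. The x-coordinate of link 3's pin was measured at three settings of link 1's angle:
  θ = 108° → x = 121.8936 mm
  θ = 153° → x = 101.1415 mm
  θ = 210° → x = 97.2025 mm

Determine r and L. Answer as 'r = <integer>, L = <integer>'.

constraint per measurement: (x − r cos θ)² + (r sin θ − e)² = L²
subtracting the θ₁ and θ₂ equations cancels the r² and L² terms:
r = (x₁² − x₂²) / (2[(x₁cos θ₁ + e sin θ₁) − (x₂cos θ₂ + e sin θ₂)]) = 38.0000 → r = 38
L² = (x₁ − r cos θ₁)² + (r sin θ₁ − e)² = 18224.9914 → L = 135.0000 → L = 135
check at θ₃=210°: x = 97.2025 (printed 97.2025) ✓

r = 38, L = 135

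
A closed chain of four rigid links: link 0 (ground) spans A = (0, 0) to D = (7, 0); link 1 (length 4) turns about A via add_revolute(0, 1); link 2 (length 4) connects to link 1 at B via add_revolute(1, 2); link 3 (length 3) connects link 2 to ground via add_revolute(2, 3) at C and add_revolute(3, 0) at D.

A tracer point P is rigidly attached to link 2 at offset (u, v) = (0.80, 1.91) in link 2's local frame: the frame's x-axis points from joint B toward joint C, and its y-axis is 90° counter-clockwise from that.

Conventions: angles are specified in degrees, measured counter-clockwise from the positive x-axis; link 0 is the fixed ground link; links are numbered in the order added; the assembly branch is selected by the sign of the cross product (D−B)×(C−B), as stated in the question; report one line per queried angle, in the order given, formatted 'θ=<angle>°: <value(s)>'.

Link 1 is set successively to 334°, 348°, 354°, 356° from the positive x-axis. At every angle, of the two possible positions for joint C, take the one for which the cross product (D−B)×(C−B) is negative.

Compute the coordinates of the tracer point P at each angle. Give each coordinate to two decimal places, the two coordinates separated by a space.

A=(0,0), D=(7.00,0)
θ=334°: B = A + 4.00·(cos334°, sin334°) = (3.5952, -1.7535)
θ=334°: |BD| = 3.8298
θ=334°: circle(B,4.00) ∩ circle(D,3.00): a=2.8288, h=2.8281
θ=334°:   candidates: C₊=(4.8152,2.0559) cross=10.831; C₋=(7.4049,-2.9726) cross=-10.831
θ=334°:   branch - wants cross < 0 → take C=(7.4049,-2.9726) (cross=-10.831)
θ=334°: ex = (C−B)/|BC| = (0.9524,-0.3048); ey = (0.3048,0.9524)
θ=334°: P = B + 0.80·ex + 1.91·ey = (4.9392,-0.1782)
θ=348°: B = A + 4.00·(cos348°, sin348°) = (3.9126, -0.8316)
θ=348°: |BD| = 3.1975
θ=348°: circle(B,4.00) ∩ circle(D,3.00): a=2.6933, h=2.9573
θ=348°:   candidates: C₊=(5.7440,2.7244) cross=9.456; C₋=(7.2824,-2.9867) cross=-9.456
θ=348°:   branch - wants cross < 0 → take C=(7.2824,-2.9867) (cross=-9.456)
θ=348°: ex = (C−B)/|BC| = (0.8425,-0.5388); ey = (0.5388,0.8425)
θ=348°: P = B + 0.80·ex + 1.91·ey = (5.6156,0.3464)
θ=354°: B = A + 4.00·(cos354°, sin354°) = (3.9781, -0.4181)
θ=354°: |BD| = 3.0507
θ=354°: circle(B,4.00) ∩ circle(D,3.00): a=2.6726, h=2.9761
θ=354°:   candidates: C₊=(6.2176,2.8962) cross=9.079; C₋=(7.0334,-2.9998) cross=-9.079
θ=354°:   branch - wants cross < 0 → take C=(7.0334,-2.9998) (cross=-9.079)
θ=354°: ex = (C−B)/|BC| = (0.7638,-0.6454); ey = (0.6454,0.7638)
θ=354°: P = B + 0.80·ex + 1.91·ey = (5.8219,0.5244)
θ=356°: B = A + 4.00·(cos356°, sin356°) = (3.9903, -0.2790)
θ=356°: |BD| = 3.0227
θ=356°: circle(B,4.00) ∩ circle(D,3.00): a=2.6692, h=2.9791
θ=356°:   candidates: C₊=(6.3731,2.9338) cross=9.005; C₋=(6.9231,-2.9990) cross=-9.005
θ=356°:   branch - wants cross < 0 → take C=(6.9231,-2.9990) (cross=-9.005)
θ=356°: ex = (C−B)/|BC| = (0.7332,-0.6800); ey = (0.6800,0.7332)
θ=356°: P = B + 0.80·ex + 1.91·ey = (5.8756,0.5774)

θ=334°: 4.94 -0.18
θ=348°: 5.62 0.35
θ=354°: 5.82 0.52
θ=356°: 5.88 0.58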